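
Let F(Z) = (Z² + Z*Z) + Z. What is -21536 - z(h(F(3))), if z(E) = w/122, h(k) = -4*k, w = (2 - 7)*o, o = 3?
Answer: -2627377/122 ≈ -21536.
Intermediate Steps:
F(Z) = Z + 2*Z² (F(Z) = (Z² + Z²) + Z = 2*Z² + Z = Z + 2*Z²)
w = -15 (w = (2 - 7)*3 = -5*3 = -15)
z(E) = -15/122
-21536 - z(h(F(3))) = -21536 - 1*(-15/122) = -21536 + 15/122 = -2627377/122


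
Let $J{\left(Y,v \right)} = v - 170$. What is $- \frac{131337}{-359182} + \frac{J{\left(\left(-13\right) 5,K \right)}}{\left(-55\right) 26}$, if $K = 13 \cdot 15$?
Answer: $\frac{8941618}{25681513} \approx 0.34817$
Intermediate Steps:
$K = 195$
$J{\left(Y,v \right)} = -170 + v$
$- \frac{131337}{-359182} + \frac{J{\left(\left(-13\right) 5,K \right)}}{\left(-55\right) 26} = - \frac{131337}{-359182} + \frac{-170 + 195}{\left(-55\right) 26} = \left(-131337\right) \left(- \frac{1}{359182}\right) + \frac{25}{-1430} = \frac{131337}{359182} + 25 \left(- \frac{1}{1430}\right) = \frac{131337}{359182} - \frac{5}{286} = \frac{8941618}{25681513}$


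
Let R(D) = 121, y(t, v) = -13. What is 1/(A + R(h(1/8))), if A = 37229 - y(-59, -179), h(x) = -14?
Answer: 1/37363 ≈ 2.6764e-5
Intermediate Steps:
A = 37242 (A = 37229 - 1*(-13) = 37229 + 13 = 37242)
1/(A + R(h(1/8))) = 1/(37242 + 121) = 1/37363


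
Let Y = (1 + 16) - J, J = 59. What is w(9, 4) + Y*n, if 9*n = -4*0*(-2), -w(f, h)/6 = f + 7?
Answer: -96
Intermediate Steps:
w(f, h) = -42 - 6*f (w(f, h) = -6*(f + 7) = -6*(7 + f) = -42 - 6*f)
n = 0 (n = (-4*0*(-2))/9 = (0*(-2))/9 = (⅑)*0 = 0)
Y = -42 (Y = (1 + 16) - 1*59 = 17 - 59 = -42)
w(9, 4) + Y*n = (-42 - 6*9) - 42*0 = (-42 - 54) + 0 = -96 + 0 = -96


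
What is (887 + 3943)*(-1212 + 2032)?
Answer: 3960600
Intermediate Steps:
(887 + 3943)*(-1212 + 2032) = 4830*820 = 3960600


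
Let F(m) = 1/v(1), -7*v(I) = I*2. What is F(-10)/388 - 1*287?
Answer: -222719/776 ≈ -287.01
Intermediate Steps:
v(I) = -2*I/7 (v(I) = -I*2/7 = -2*I/7)
F(m) = -7/2 (F(m) = 1/(-2/7*1) = 1/(-2/7) = -7/2)
F(-10)/388 - 1*287 = -7/2/388 - 1*287 = (1/388)*(-7/2) - 287 = -7/776 - 287 = -222719/776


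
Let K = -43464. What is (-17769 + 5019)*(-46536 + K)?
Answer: 1147500000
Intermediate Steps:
(-17769 + 5019)*(-46536 + K) = (-17769 + 5019)*(-46536 - 43464) = -12750*(-90000) = 1147500000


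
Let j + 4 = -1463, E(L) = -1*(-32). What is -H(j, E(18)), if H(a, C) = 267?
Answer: -267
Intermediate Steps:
E(L) = 32
j = -1467 (j = -4 - 1463 = -1467)
-H(j, E(18)) = -1*267 = -267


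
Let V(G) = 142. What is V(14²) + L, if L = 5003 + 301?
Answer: 5446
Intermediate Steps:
L = 5304
V(14²) + L = 142 + 5304 = 5446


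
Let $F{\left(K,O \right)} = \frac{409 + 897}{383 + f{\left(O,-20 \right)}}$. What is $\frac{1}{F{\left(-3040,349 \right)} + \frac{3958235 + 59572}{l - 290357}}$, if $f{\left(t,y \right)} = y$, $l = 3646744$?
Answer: $\frac{1218368481}{5841905363} \approx 0.20856$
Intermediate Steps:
$F{\left(K,O \right)} = \frac{1306}{363}$ ($F{\left(K,O \right)} = \frac{409 + 897}{383 - 20} = \frac{1306}{363}$)
$\frac{1}{F{\left(-3040,349 \right)} + \frac{3958235 + 59572}{l - 290357}} = \frac{1}{\frac{1306}{363} + \frac{3958235 + 59572}{3646744 - 290357}} = \frac{1}{\frac{1306}{363} + \frac{4017807}{3356387}} = \frac{1}{\frac{5841905363}{1218368481}} = \frac{1218368481}{5841905363}$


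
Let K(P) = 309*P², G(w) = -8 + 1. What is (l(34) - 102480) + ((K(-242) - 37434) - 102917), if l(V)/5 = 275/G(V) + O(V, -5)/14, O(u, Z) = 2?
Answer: 124972745/7 ≈ 1.7853e+7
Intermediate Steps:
G(w) = -7
l(V) = -1370/7 (l(V) = 5*(275/(-7) + 2/14) = 5*(275*(-⅐) + 2*(1/14)) = 5*(-275/7 + ⅐) = 5*(-274/7) = -1370/7)
(l(34) - 102480) + ((K(-242) - 37434) - 102917) = (-1370/7 - 102480) + ((309*(-242)² - 37434) - 102917) = -718730/7 + ((309*58564 - 37434) - 102917) = -718730/7 + ((18096276 - 37434) - 102917) = -718730/7 + (18058842 - 102917) = -718730/7 + 17955925 = 124972745/7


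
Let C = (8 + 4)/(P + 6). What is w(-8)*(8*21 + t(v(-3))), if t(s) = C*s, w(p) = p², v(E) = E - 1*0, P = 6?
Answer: 10560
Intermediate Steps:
v(E) = E (v(E) = E + 0 = E)
C = 1 (C = (8 + 4)/(6 + 6) = 12/12 = 12*(1/12) = 1)
t(s) = s (t(s) = 1*s = s)
w(-8)*(8*21 + t(v(-3))) = (-8)²*(8*21 - 3) = 64*(168 - 3) = 64*165 = 10560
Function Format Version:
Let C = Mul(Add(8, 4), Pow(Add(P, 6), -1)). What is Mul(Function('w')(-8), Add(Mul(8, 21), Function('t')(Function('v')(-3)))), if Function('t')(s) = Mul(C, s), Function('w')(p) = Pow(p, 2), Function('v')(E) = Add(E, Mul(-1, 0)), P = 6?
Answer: 10560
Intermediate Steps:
Function('v')(E) = E (Function('v')(E) = Add(E, 0) = E)
C = 1 (C = Mul(Add(8, 4), Pow(Add(6, 6), -1)) = Mul(12, Pow(12, -1)) = Mul(12, Rational(1, 12)) = 1)
Function('t')(s) = s (Function('t')(s) = Mul(1, s) = s)
Mul(Function('w')(-8), Add(Mul(8, 21), Function('t')(Function('v')(-3)))) = Mul(Pow(-8, 2), Add(Mul(8, 21), -3)) = Mul(64, Add(168, -3)) = Mul(64, 165) = 10560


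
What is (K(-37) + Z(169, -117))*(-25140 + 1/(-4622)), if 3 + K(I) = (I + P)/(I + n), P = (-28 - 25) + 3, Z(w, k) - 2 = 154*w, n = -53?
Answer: -90724240706099/138660 ≈ -6.5429e+8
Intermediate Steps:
Z(w, k) = 2 + 154*w
P = -50 (P = -53 + 3 = -50)
K(I) = -3 + (-50 + I)/(-53 + I) (K(I) = -3 + (I - 50)/(I - 53) = -3 + (-50 + I)/(-53 + I))
(K(-37) + Z(169, -117))*(-25140 + 1/(-4622)) = ((109 - 2*(-37))/(-53 - 37) + (2 + 154*169))*(-25140 + 1/(-4622)) = ((109 + 74)/(-90) + (2 + 26026))*(-25140 - 1/4622) = (-1/90*183 + 26028)*(-116197081/4622) = (-61/30 + 26028)*(-116197081/4622) = (780779/30)*(-116197081/4622) = -90724240706099/138660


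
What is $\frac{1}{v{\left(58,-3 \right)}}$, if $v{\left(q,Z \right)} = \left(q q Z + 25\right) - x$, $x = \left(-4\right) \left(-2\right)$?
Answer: $- \frac{1}{10075} \approx -9.9256 \cdot 10^{-5}$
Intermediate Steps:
$x = 8$
$v{\left(q,Z \right)} = 17 + Z q^{2}$ ($v{\left(q,Z \right)} = \left(q q Z + 25\right) - 8 = \left(q^{2} Z + 25\right) - 8 = \left(Z q^{2} + 25\right) - 8 = \left(25 + Z q^{2}\right) - 8 = 17 + Z q^{2}$)
$\frac{1}{v{\left(58,-3 \right)}} = \frac{1}{17 - 3 \cdot 58^{2}} = \frac{1}{17 - 10092} = \frac{1}{-10075} = - \frac{1}{10075}$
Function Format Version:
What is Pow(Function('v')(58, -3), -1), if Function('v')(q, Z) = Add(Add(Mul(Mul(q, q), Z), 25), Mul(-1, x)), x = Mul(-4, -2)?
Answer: Rational(-1, 10075) ≈ -9.9256e-5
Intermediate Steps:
x = 8
Function('v')(q, Z) = Add(17, Mul(Z, Pow(q, 2))) (Function('v')(q, Z) = Add(Add(Mul(Mul(q, q), Z), 25), Mul(-1, 8)) = Add(Add(Mul(Pow(q, 2), Z), 25), -8) = Add(Add(Mul(Z, Pow(q, 2)), 25), -8) = Add(Add(25, Mul(Z, Pow(q, 2))), -8) = Add(17, Mul(Z, Pow(q, 2))))
Pow(Function('v')(58, -3), -1) = Pow(Add(17, Mul(-3, Pow(58, 2))), -1) = Pow(Add(17, Mul(-3, 3364)), -1) = Pow(Add(17, -10092), -1) = Pow(-10075, -1) = Rational(-1, 10075)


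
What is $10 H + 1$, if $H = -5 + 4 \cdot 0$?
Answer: $-49$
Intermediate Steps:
$H = -5$ ($H = -5 + 0 = -5$)
$10 H + 1 = 10 \left(-5\right) + 1 = -50 + 1 = -49$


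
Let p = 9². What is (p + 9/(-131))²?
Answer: 112402404/17161 ≈ 6549.9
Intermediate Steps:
p = 81
(p + 9/(-131))² = (81 + 9/(-131))² = (81 + 9*(-1/131))² = (81 - 9/131)² = (10602/131)² = 112402404/17161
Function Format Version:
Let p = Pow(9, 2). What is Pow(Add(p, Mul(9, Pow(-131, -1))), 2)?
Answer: Rational(112402404, 17161) ≈ 6549.9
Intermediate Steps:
p = 81
Pow(Add(p, Mul(9, Pow(-131, -1))), 2) = Pow(Add(81, Mul(9, Pow(-131, -1))), 2) = Pow(Add(81, Mul(9, Rational(-1, 131))), 2) = Pow(Add(81, Rational(-9, 131)), 2) = Pow(Rational(10602, 131), 2) = Rational(112402404, 17161)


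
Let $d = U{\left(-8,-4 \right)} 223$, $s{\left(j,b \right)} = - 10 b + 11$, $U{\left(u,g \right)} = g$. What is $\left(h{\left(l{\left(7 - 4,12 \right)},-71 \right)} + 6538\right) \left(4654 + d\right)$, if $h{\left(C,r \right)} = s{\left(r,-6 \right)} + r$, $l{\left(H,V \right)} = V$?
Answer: $24595956$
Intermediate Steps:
$s{\left(j,b \right)} = 11 - 10 b$
$d = -892$ ($d = \left(-4\right) 223 = -892$)
$h{\left(C,r \right)} = 71 + r$ ($h{\left(C,r \right)} = \left(11 - -60\right) + r = \left(11 + 60\right) + r = 71 + r$)
$\left(h{\left(l{\left(7 - 4,12 \right)},-71 \right)} + 6538\right) \left(4654 + d\right) = \left(\left(71 - 71\right) + 6538\right) \left(4654 - 892\right) = \left(0 + 6538\right) 3762 = 6538 \cdot 3762 = 24595956$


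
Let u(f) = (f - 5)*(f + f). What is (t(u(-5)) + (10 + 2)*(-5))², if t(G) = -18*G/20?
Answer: 22500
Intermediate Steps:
u(f) = 2*f*(-5 + f) (u(f) = (-5 + f)*(2*f) = 2*f*(-5 + f))
t(G) = -9*G/10 (t(G) = -18*G*(1/20) = -9*G/10)
(t(u(-5)) + (10 + 2)*(-5))² = (-9*(-5)*(-5 - 5)/5 + (10 + 2)*(-5))² = (-9*(-5)*(-10)/5 + 12*(-5))² = (-9/10*100 - 60)² = (-90 - 60)² = (-150)² = 22500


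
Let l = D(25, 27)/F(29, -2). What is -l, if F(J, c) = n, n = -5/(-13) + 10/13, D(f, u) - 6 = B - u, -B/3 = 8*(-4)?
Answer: -65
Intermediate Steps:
B = 96 (B = -24*(-4) = -3*(-32) = 96)
D(f, u) = 102 - u (D(f, u) = 6 + (96 - u) = 102 - u)
n = 15/13 (n = -5*(-1/13) + 10*(1/13) = 5/13 + 10/13 = 15/13 ≈ 1.1538)
F(J, c) = 15/13
l = 65 (l = (102 - 1*27)/(15/13) = (102 - 27)*(13/15) = 75*(13/15) = 65)
-l = -1*65 = -65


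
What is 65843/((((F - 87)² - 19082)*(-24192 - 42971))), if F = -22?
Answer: 65843/483640763 ≈ 0.00013614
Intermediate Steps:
65843/((((F - 87)² - 19082)*(-24192 - 42971))) = 65843/((((-22 - 87)² - 19082)*(-24192 - 42971))) = 65843/((((-109)² - 19082)*(-67163))) = 65843/(((11881 - 19082)*(-67163))) = 65843/((-7201*(-67163))) = 65843/483640763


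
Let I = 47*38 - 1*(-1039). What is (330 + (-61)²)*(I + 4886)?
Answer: 31237261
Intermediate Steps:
I = 2825 (I = 1786 + 1039 = 2825)
(330 + (-61)²)*(I + 4886) = (330 + (-61)²)*(2825 + 4886) = (330 + 3721)*7711 = 4051*7711 = 31237261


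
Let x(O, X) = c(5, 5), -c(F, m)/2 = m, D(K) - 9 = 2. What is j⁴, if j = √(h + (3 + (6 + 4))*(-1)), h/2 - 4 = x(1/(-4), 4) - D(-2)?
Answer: 2209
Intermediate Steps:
D(K) = 11 (D(K) = 9 + 2 = 11)
c(F, m) = -2*m
x(O, X) = -10 (x(O, X) = -2*5 = -10)
h = -34 (h = 8 + 2*(-10 - 1*11) = 8 + 2*(-10 - 11) = 8 + 2*(-21) = 8 - 42 = -34)
j = I*√47 (j = √(-34 + (3 + (6 + 4))*(-1)) = √(-34 + (3 + 10)*(-1)) = √(-34 + 13*(-1)) = √(-34 - 13) = √(-47) = I*√47 ≈ 6.8557*I)
j⁴ = (I*√47)⁴ = 2209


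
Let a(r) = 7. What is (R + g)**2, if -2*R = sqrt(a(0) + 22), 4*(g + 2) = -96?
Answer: (52 + sqrt(29))**2/4 ≈ 823.26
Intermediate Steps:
g = -26 (g = -2 + (1/4)*(-96) = -2 - 24 = -26)
R = -sqrt(29)/2 (R = -sqrt(7 + 22)/2 = -sqrt(29)/2 ≈ -2.6926)
(R + g)**2 = (-sqrt(29)/2 - 26)**2 = (-26 - sqrt(29)/2)**2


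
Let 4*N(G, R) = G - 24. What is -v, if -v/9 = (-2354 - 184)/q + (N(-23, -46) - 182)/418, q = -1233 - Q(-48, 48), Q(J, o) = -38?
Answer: 29856699/1998040 ≈ 14.943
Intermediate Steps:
N(G, R) = -6 + G/4 (N(G, R) = (G - 24)/4 = (-24 + G)/4 = -6 + G/4)
q = -1195 (q = -1233 - 1*(-38) = -1233 + 38 = -1195)
v = -29856699/1998040 (v = -9*((-2354 - 184)/(-1195) + ((-6 + (¼)*(-23)) - 182)/418) = -9*(-2538*(-1/1195) + ((-6 - 23/4) - 182)*(1/418)) = -9*(2538/1195 + (-47/4 - 182)*(1/418)) = -9*(2538/1195 - 775/4*1/418) = -9*(2538/1195 - 775/1672) = -9*3317411/1998040 = -29856699/1998040 ≈ -14.943)
-v = -1*(-29856699/1998040) = 29856699/1998040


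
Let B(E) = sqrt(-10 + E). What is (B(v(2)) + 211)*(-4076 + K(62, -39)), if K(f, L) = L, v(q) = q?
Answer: -868265 - 8230*I*sqrt(2) ≈ -8.6827e+5 - 11639.0*I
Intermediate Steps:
(B(v(2)) + 211)*(-4076 + K(62, -39)) = (sqrt(-10 + 2) + 211)*(-4076 - 39) = (sqrt(-8) + 211)*(-4115) = (2*I*sqrt(2) + 211)*(-4115) = (211 + 2*I*sqrt(2))*(-4115) = -868265 - 8230*I*sqrt(2)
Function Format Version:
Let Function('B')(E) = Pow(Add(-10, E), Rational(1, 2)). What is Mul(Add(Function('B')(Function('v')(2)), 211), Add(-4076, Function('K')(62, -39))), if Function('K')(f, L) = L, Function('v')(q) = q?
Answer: Add(-868265, Mul(-8230, I, Pow(2, Rational(1, 2)))) ≈ Add(-8.6827e+5, Mul(-11639., I))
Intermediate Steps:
Mul(Add(Function('B')(Function('v')(2)), 211), Add(-4076, Function('K')(62, -39))) = Mul(Add(Pow(Add(-10, 2), Rational(1, 2)), 211), Add(-4076, -39)) = Mul(Add(Pow(-8, Rational(1, 2)), 211), -4115) = Mul(Add(Mul(2, I, Pow(2, Rational(1, 2))), 211), -4115) = Mul(Add(211, Mul(2, I, Pow(2, Rational(1, 2)))), -4115) = Add(-868265, Mul(-8230, I, Pow(2, Rational(1, 2))))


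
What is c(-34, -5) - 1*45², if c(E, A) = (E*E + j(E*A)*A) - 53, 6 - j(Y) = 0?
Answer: -952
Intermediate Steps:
j(Y) = 6 (j(Y) = 6 - 1*0 = 6 + 0 = 6)
c(E, A) = -53 + E² + 6*A (c(E, A) = (E*E + 6*A) - 53 = (E² + 6*A) - 53 = -53 + E² + 6*A)
c(-34, -5) - 1*45² = (-53 + (-34)² + 6*(-5)) - 1*45² = (-53 + 1156 - 30) - 1*2025 = 1073 - 2025 = -952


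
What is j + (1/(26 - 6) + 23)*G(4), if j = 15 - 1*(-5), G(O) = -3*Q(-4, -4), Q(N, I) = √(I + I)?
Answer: 20 - 1383*I*√2/10 ≈ 20.0 - 195.59*I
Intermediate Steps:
Q(N, I) = √2*√I (Q(N, I) = √(2*I) = √2*√I)
G(O) = -6*I*√2 (G(O) = -3*√2*√(-4) = -3*√2*2*I = -6*I*√2)
j = 20 (j = 15 + 5 = 20)
j + (1/(26 - 6) + 23)*G(4) = 20 + (1/(26 - 6) + 23)*(-6*I*√2) = 20 + (1/20 + 23)*(-6*I*√2) = 20 + 461*(-6*I*√2)/20 = 20 - 1383*I*√2/10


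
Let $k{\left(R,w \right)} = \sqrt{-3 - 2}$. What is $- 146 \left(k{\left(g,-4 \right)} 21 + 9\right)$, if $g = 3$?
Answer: $-1314 - 3066 i \sqrt{5} \approx -1314.0 - 6855.8 i$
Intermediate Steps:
$k{\left(R,w \right)} = i \sqrt{5}$ ($k{\left(R,w \right)} = \sqrt{-5} = i \sqrt{5}$)
$- 146 \left(k{\left(g,-4 \right)} 21 + 9\right) = - 146 \left(i \sqrt{5} \cdot 21 + 9\right) = - 146 \left(21 i \sqrt{5} + 9\right) = - 146 \left(9 + 21 i \sqrt{5}\right) = -1314 - 3066 i \sqrt{5}$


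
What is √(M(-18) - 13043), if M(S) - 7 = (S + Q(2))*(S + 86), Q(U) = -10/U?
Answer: 10*I*√146 ≈ 120.83*I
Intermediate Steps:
M(S) = 7 + (-5 + S)*(86 + S) (M(S) = 7 + (S - 10/2)*(S + 86) = 7 + (S - 10*½)*(86 + S) = 7 + (S - 5)*(86 + S) = 7 + (-5 + S)*(86 + S))
√(M(-18) - 13043) = √((-423 + (-18)² + 81*(-18)) - 13043) = √((-423 + 324 - 1458) - 13043) = √(-1557 - 13043) = √(-14600) = 10*I*√146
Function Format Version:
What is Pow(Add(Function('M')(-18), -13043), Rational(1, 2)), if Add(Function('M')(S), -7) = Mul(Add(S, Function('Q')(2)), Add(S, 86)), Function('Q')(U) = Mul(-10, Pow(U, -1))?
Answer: Mul(10, I, Pow(146, Rational(1, 2))) ≈ Mul(120.83, I)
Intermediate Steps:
Function('M')(S) = Add(7, Mul(Add(-5, S), Add(86, S))) (Function('M')(S) = Add(7, Mul(Add(S, Mul(-10, Pow(2, -1))), Add(S, 86))) = Add(7, Mul(Add(S, Mul(-10, Rational(1, 2))), Add(86, S))) = Add(7, Mul(Add(S, -5), Add(86, S))) = Add(7, Mul(Add(-5, S), Add(86, S))))
Pow(Add(Function('M')(-18), -13043), Rational(1, 2)) = Pow(Add(Add(-423, Pow(-18, 2), Mul(81, -18)), -13043), Rational(1, 2)) = Pow(Add(Add(-423, 324, -1458), -13043), Rational(1, 2)) = Pow(Add(-1557, -13043), Rational(1, 2)) = Pow(-14600, Rational(1, 2)) = Mul(10, I, Pow(146, Rational(1, 2)))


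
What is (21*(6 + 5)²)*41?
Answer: 104181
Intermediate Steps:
(21*(6 + 5)²)*41 = (21*11²)*41 = (21*121)*41 = 2541*41 = 104181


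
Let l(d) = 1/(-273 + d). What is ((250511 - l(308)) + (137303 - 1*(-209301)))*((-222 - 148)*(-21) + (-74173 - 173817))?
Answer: -1004072709056/7 ≈ -1.4344e+11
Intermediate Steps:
((250511 - l(308)) + (137303 - 1*(-209301)))*((-222 - 148)*(-21) + (-74173 - 173817)) = ((250511 - 1/(-273 + 308)) + (137303 - 1*(-209301)))*((-222 - 148)*(-21) + (-74173 - 173817)) = ((250511 - 1/35) + (137303 + 209301))*(-370*(-21) - 247990) = ((250511 - 1*1/35) + 346604)*(7770 - 247990) = ((250511 - 1/35) + 346604)*(-240220) = (8767884/35 + 346604)*(-240220) = (20899024/35)*(-240220) = -1004072709056/7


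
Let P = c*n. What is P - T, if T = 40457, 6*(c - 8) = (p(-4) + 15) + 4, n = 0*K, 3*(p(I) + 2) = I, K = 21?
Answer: -40457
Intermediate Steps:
p(I) = -2 + I/3
n = 0 (n = 0*21 = 0)
c = 191/18 (c = 8 + (((-2 + (1/3)*(-4)) + 15) + 4)/6 = 8 + (((-2 - 4/3) + 15) + 4)/6 = 8 + ((-10/3 + 15) + 4)/6 = 8 + (35/3 + 4)/6 = 8 + (1/6)*(47/3) = 8 + 47/18 = 191/18 ≈ 10.611)
P = 0 (P = (191/18)*0 = 0)
P - T = 0 - 1*40457 = 0 - 40457 = -40457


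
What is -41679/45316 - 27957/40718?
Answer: -1481992467/922588444 ≈ -1.6063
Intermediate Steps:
-41679/45316 - 27957/40718 = -1481992467/922588444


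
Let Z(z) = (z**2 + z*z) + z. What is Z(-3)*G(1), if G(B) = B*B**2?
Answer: 15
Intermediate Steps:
Z(z) = z + 2*z**2 (Z(z) = (z**2 + z**2) + z = 2*z**2 + z = z + 2*z**2)
G(B) = B**3
Z(-3)*G(1) = -3*(1 + 2*(-3))*1**3 = -3*(1 - 6)*1 = -3*(-5)*1 = 15*1 = 15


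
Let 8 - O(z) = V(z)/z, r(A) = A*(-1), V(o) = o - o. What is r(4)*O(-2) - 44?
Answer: -76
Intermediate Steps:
V(o) = 0
r(A) = -A
O(z) = 8 (O(z) = 8 - 0/z = 8 - 1*0 = 8 + 0 = 8)
r(4)*O(-2) - 44 = -1*4*8 - 44 = -4*8 - 44 = -32 - 44 = -76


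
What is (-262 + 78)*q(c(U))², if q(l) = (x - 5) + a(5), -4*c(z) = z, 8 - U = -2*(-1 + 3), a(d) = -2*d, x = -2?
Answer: -53176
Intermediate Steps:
U = 12 (U = 8 - (-2)*(-1 + 3) = 8 - (-2)*2 = 8 - 1*(-4) = 8 + 4 = 12)
c(z) = -z/4
q(l) = -17 (q(l) = (-2 - 5) - 2*5 = -7 - 10 = -17)
(-262 + 78)*q(c(U))² = (-262 + 78)*(-17)² = -184*289 = -53176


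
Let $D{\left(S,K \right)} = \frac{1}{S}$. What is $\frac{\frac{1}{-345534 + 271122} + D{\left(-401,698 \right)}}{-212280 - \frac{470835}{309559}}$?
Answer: $\frac{23159037467}{1960843693432780260} \approx 1.1811 \cdot 10^{-8}$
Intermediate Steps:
$\frac{\frac{1}{-345534 + 271122} + D{\left(-401,698 \right)}}{-212280 - \frac{470835}{309559}} = \frac{\frac{1}{-345534 + 271122} + \frac{1}{-401}}{-212280 - \frac{470835}{309559}} = \frac{\frac{1}{-74412} - \frac{1}{401}}{-212280 - \frac{470835}{309559}} = \frac{- \frac{1}{74412} - \frac{1}{401}}{-212280 - \frac{470835}{309559}} = - \frac{74813}{29839212 \left(- \frac{65713655355}{309559}\right)} = \left(- \frac{74813}{29839212}\right) \left(- \frac{309559}{65713655355}\right) = \frac{23159037467}{1960843693432780260}$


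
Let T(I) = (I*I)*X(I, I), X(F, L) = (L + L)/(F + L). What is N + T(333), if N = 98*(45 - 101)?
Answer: 105401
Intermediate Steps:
X(F, L) = 2*L/(F + L) (X(F, L) = (2*L)/(F + L) = 2*L/(F + L))
N = -5488 (N = 98*(-56) = -5488)
T(I) = I² (T(I) = (I*I)*(2*I/(I + I)) = I²*(2*I/((2*I))) = I²*(2*I*(1/(2*I))) = I²*1 = I²)
N + T(333) = -5488 + 333² = -5488 + 110889 = 105401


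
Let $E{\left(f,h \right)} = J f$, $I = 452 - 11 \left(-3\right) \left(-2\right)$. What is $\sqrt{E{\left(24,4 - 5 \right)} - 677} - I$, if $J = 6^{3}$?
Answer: $-386 + \sqrt{4507} \approx -318.87$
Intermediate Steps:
$I = 386$ ($I = 452 - \left(-33\right) \left(-2\right) = 452 - 66 = 386$)
$J = 216$
$E{\left(f,h \right)} = 216 f$
$\sqrt{E{\left(24,4 - 5 \right)} - 677} - I = \sqrt{216 \cdot 24 - 677} - 386 = \sqrt{5184 - 677} - 386 = \sqrt{4507} - 386 = -386 + \sqrt{4507}$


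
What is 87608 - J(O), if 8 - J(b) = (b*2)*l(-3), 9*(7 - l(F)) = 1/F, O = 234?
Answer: 272680/3 ≈ 90893.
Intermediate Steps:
l(F) = 7 - 1/(9*F)
J(b) = 8 - 380*b/27 (J(b) = 8 - b*2*(7 - ⅑/(-3)) = 8 - 2*b*(7 - ⅑*(-⅓)) = 8 - 2*b*(7 + 1/27) = 8 - 2*b*190/27 = 8 - 380*b/27)
87608 - J(O) = 87608 - (8 - 380/27*234) = 87608 - (8 - 9880/3) = 87608 - 1*(-9856/3) = 87608 + 9856/3 = 272680/3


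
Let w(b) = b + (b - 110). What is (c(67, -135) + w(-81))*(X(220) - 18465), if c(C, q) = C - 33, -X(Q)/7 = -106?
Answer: 4218074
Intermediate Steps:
X(Q) = 742 (X(Q) = -7*(-106) = 742)
w(b) = -110 + 2*b (w(b) = b + (-110 + b) = -110 + 2*b)
c(C, q) = -33 + C
(c(67, -135) + w(-81))*(X(220) - 18465) = ((-33 + 67) + (-110 + 2*(-81)))*(742 - 18465) = (34 + (-110 - 162))*(-17723) = (34 - 272)*(-17723) = -238*(-17723) = 4218074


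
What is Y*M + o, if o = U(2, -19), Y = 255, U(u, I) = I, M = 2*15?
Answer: 7631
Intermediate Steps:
M = 30
o = -19
Y*M + o = 255*30 - 19 = 7650 - 19 = 7631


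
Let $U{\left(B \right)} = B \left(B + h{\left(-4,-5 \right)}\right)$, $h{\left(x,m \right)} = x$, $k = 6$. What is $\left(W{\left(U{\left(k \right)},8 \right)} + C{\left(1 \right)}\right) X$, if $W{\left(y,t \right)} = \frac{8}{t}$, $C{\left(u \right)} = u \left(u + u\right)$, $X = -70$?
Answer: $-210$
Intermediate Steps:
$C{\left(u \right)} = 2 u^{2}$ ($C{\left(u \right)} = u 2 u = 2 u^{2}$)
$U{\left(B \right)} = B \left(-4 + B\right)$ ($U{\left(B \right)} = B \left(B - 4\right) = B \left(-4 + B\right)$)
$\left(W{\left(U{\left(k \right)},8 \right)} + C{\left(1 \right)}\right) X = \left(\frac{8}{8} + 2 \cdot 1^{2}\right) \left(-70\right) = \left(8 \cdot \frac{1}{8} + 2 \cdot 1\right) \left(-70\right) = \left(1 + 2\right) \left(-70\right) = 3 \left(-70\right) = -210$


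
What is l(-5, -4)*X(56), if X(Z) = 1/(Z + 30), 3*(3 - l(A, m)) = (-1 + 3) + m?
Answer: 11/258 ≈ 0.042636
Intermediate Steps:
l(A, m) = 7/3 - m/3 (l(A, m) = 3 - ((-1 + 3) + m)/3 = 3 - (2 + m)/3 = 3 + (-2/3 - m/3) = 7/3 - m/3)
X(Z) = 1/(30 + Z)
l(-5, -4)*X(56) = (7/3 - 1/3*(-4))/(30 + 56) = (7/3 + 4/3)/86 = (11/3)*(1/86) = 11/258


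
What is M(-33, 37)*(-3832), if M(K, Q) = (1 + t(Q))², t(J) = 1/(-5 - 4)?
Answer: -245248/81 ≈ -3027.8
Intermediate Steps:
t(J) = -⅑ (t(J) = 1/(-9) = -⅑)
M(K, Q) = 64/81 (M(K, Q) = (1 - ⅑)² = (8/9)² = 64/81)
M(-33, 37)*(-3832) = (64/81)*(-3832) = -245248/81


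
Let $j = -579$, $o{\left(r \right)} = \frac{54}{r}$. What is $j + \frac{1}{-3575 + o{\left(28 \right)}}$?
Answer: $- \frac{28963331}{50023} \approx -579.0$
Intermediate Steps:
$j + \frac{1}{-3575 + o{\left(28 \right)}} = -579 + \frac{1}{-3575 + \frac{54}{28}} = -579 + \frac{1}{-3575 + 54 \cdot \frac{1}{28}} = -579 + \frac{1}{-3575 + \frac{27}{14}} = -579 + \frac{1}{- \frac{50023}{14}} = -579 - \frac{14}{50023} = - \frac{28963331}{50023}$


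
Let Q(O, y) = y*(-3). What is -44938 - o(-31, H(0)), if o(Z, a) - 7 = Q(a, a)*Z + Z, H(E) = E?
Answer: -44914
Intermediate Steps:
Q(O, y) = -3*y
o(Z, a) = 7 + Z - 3*Z*a (o(Z, a) = 7 + ((-3*a)*Z + Z) = 7 + (-3*Z*a + Z) = 7 + (Z - 3*Z*a) = 7 + Z - 3*Z*a)
-44938 - o(-31, H(0)) = -44938 - (7 - 31 - 3*(-31)*0) = -44938 - (7 - 31 + 0) = -44938 - 1*(-24) = -44938 + 24 = -44914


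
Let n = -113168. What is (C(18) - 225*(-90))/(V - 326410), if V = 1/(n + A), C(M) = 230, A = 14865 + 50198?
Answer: -985190400/15701953051 ≈ -0.062743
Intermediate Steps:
A = 65063
V = -1/48105 (V = 1/(-113168 + 65063) = 1/(-48105) = -1/48105 ≈ -2.0788e-5)
(C(18) - 225*(-90))/(V - 326410) = (230 - 225*(-90))/(-1/48105 - 326410) = (230 + 20250)/(-15701953051/48105) = 20480*(-48105/15701953051) = -985190400/15701953051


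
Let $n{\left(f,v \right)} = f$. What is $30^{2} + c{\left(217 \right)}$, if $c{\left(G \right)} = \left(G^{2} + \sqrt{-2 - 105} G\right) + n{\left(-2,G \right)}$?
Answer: $47987 + 217 i \sqrt{107} \approx 47987.0 + 2244.7 i$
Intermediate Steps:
$c{\left(G \right)} = -2 + G^{2} + i G \sqrt{107}$ ($c{\left(G \right)} = \left(G^{2} + \sqrt{-2 - 105} G\right) - 2 = \left(G^{2} + \sqrt{-107} G\right) - 2 = \left(G^{2} + i \sqrt{107} G\right) - 2 = \left(G^{2} + i G \sqrt{107}\right) - 2 = -2 + G^{2} + i G \sqrt{107}$)
$30^{2} + c{\left(217 \right)} = 30^{2} + \left(-2 + 217^{2} + i 217 \sqrt{107}\right) = 900 + \left(-2 + 47089 + 217 i \sqrt{107}\right) = 900 + \left(47087 + 217 i \sqrt{107}\right) = 47987 + 217 i \sqrt{107}$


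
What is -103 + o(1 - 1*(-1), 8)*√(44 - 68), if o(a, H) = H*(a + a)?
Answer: -103 + 64*I*√6 ≈ -103.0 + 156.77*I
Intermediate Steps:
o(a, H) = 2*H*a (o(a, H) = H*(2*a) = 2*H*a)
-103 + o(1 - 1*(-1), 8)*√(44 - 68) = -103 + (2*8*(1 - 1*(-1)))*√(44 - 68) = -103 + (2*8*(1 + 1))*√(-24) = -103 + (2*8*2)*(2*I*√6) = -103 + 32*(2*I*√6) = -103 + 64*I*√6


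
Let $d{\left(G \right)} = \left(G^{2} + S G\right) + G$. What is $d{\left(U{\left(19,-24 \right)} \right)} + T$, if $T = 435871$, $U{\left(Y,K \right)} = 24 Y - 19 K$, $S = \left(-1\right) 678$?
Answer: $650191$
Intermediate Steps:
$S = -678$
$U{\left(Y,K \right)} = - 19 K + 24 Y$
$d{\left(G \right)} = G^{2} - 677 G$ ($d{\left(G \right)} = \left(G^{2} - 678 G\right) + G = G^{2} - 677 G$)
$d{\left(U{\left(19,-24 \right)} \right)} + T = \left(\left(-19\right) \left(-24\right) + 24 \cdot 19\right) \left(-677 + \left(\left(-19\right) \left(-24\right) + 24 \cdot 19\right)\right) + 435871 = \left(456 + 456\right) \left(-677 + \left(456 + 456\right)\right) + 435871 = 912 \left(-677 + 912\right) + 435871 = 912 \cdot 235 + 435871 = 214320 + 435871 = 650191$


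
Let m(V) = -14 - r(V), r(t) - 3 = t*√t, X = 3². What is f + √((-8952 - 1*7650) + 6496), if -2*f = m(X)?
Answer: 22 + I*√10106 ≈ 22.0 + 100.53*I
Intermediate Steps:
X = 9
r(t) = 3 + t^(3/2) (r(t) = 3 + t*√t = 3 + t^(3/2))
m(V) = -17 - V^(3/2) (m(V) = -14 - (3 + V^(3/2)) = -14 + (-3 - V^(3/2)) = -17 - V^(3/2))
f = 22 (f = -(-17 - 9^(3/2))/2 = -(-17 - 1*27)/2 = -(-17 - 27)/2 = -½*(-44) = 22)
f + √((-8952 - 1*7650) + 6496) = 22 + √((-8952 - 1*7650) + 6496) = 22 + √((-8952 - 7650) + 6496) = 22 + √(-16602 + 6496) = 22 + √(-10106) = 22 + I*√10106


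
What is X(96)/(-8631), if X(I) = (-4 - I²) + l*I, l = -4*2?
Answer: 9988/8631 ≈ 1.1572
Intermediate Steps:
l = -8
X(I) = -4 - I² - 8*I (X(I) = (-4 - I²) - 8*I = -4 - I² - 8*I)
X(96)/(-8631) = (-4 - 1*96² - 8*96)/(-8631) = (-4 - 1*9216 - 768)*(-1/8631) = (-4 - 9216 - 768)*(-1/8631) = -9988*(-1/8631) = 9988/8631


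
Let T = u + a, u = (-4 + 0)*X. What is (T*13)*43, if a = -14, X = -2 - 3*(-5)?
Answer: -36894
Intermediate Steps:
X = 13 (X = -2 + 15 = 13)
u = -52 (u = (-4 + 0)*13 = -4*13 = -52)
T = -66 (T = -52 - 14 = -66)
(T*13)*43 = -66*13*43 = -858*43 = -36894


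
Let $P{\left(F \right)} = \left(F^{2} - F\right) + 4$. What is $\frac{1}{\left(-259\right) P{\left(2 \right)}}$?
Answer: $- \frac{1}{1554} \approx -0.0006435$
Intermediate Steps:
$P{\left(F \right)} = 4 + F^{2} - F$
$\frac{1}{\left(-259\right) P{\left(2 \right)}} = \frac{1}{\left(-259\right) \left(4 + 2^{2} - 2\right)} = \frac{1}{\left(-259\right) \left(4 + 4 - 2\right)} = \frac{1}{\left(-259\right) 6} = \frac{1}{-1554} = - \frac{1}{1554}$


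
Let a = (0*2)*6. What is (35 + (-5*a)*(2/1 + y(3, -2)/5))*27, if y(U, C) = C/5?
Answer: 945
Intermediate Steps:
y(U, C) = C/5 (y(U, C) = C*(⅕) = C/5)
a = 0 (a = 0*6 = 0)
(35 + (-5*a)*(2/1 + y(3, -2)/5))*27 = (35 + (-5*0)*(2/1 + ((⅕)*(-2))/5))*27 = (35 + 0*(2*1 - ⅖*⅕))*27 = (35 + 0*(2 - 2/25))*27 = (35 + 0*(48/25))*27 = (35 + 0)*27 = 35*27 = 945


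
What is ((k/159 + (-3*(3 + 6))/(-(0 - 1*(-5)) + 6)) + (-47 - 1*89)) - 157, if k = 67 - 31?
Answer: -16948/53 ≈ -319.77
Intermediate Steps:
k = 36
((k/159 + (-3*(3 + 6))/(-(0 - 1*(-5)) + 6)) + (-47 - 1*89)) - 157 = ((36/159 + (-3*(3 + 6))/(-(0 - 1*(-5)) + 6)) + (-47 - 1*89)) - 157 = ((36*(1/159) + (-3*9)/(-(0 + 5) + 6)) + (-47 - 89)) - 157 = ((12/53 - 27/(-1*5 + 6)) - 136) - 157 = ((12/53 - 27/(-5 + 6)) - 136) - 157 = ((12/53 - 27/1) - 136) - 157 = ((12/53 - 27*1) - 136) - 157 = ((12/53 - 27) - 136) - 157 = (-1419/53 - 136) - 157 = -8627/53 - 157 = -16948/53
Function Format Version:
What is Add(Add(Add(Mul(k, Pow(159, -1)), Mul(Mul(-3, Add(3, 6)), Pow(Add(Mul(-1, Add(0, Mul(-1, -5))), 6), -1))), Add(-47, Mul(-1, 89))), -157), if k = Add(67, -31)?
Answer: Rational(-16948, 53) ≈ -319.77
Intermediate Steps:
k = 36
Add(Add(Add(Mul(k, Pow(159, -1)), Mul(Mul(-3, Add(3, 6)), Pow(Add(Mul(-1, Add(0, Mul(-1, -5))), 6), -1))), Add(-47, Mul(-1, 89))), -157) = Add(Add(Add(Mul(36, Pow(159, -1)), Mul(Mul(-3, Add(3, 6)), Pow(Add(Mul(-1, Add(0, Mul(-1, -5))), 6), -1))), Add(-47, Mul(-1, 89))), -157) = Add(Add(Add(Mul(36, Rational(1, 159)), Mul(Mul(-3, 9), Pow(Add(Mul(-1, Add(0, 5)), 6), -1))), Add(-47, -89)), -157) = Add(Add(Add(Rational(12, 53), Mul(-27, Pow(Add(Mul(-1, 5), 6), -1))), -136), -157) = Add(Add(Add(Rational(12, 53), Mul(-27, Pow(Add(-5, 6), -1))), -136), -157) = Add(Add(Add(Rational(12, 53), Mul(-27, Pow(1, -1))), -136), -157) = Add(Add(Add(Rational(12, 53), Mul(-27, 1)), -136), -157) = Add(Add(Add(Rational(12, 53), -27), -136), -157) = Add(Add(Rational(-1419, 53), -136), -157) = Add(Rational(-8627, 53), -157) = Rational(-16948, 53)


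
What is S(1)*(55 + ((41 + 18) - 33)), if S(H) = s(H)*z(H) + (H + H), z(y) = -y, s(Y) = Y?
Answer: 81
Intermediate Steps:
S(H) = -H² + 2*H (S(H) = H*(-H) + (H + H) = -H² + 2*H)
S(1)*(55 + ((41 + 18) - 33)) = (1*(2 - 1*1))*(55 + ((41 + 18) - 33)) = (1*(2 - 1))*(55 + (59 - 33)) = (1*1)*(55 + 26) = 1*81 = 81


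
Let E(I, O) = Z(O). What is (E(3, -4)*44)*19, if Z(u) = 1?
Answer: 836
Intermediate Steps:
E(I, O) = 1
(E(3, -4)*44)*19 = (1*44)*19 = 44*19 = 836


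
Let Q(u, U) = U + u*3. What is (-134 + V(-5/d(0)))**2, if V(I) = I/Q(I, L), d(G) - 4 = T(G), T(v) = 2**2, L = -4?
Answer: 39601849/2209 ≈ 17928.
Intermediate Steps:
T(v) = 4
d(G) = 8 (d(G) = 4 + 4 = 8)
Q(u, U) = U + 3*u
V(I) = I/(-4 + 3*I)
(-134 + V(-5/d(0)))**2 = (-134 + (-5/8)/(-4 + 3*(-5/8)))**2 = (-134 + (-5*1/8)/(-4 + 3*(-5*1/8)))**2 = (-134 - 5/(8*(-4 + 3*(-5/8))))**2 = (-134 - 5/(8*(-4 - 15/8)))**2 = (-134 - 5/(8*(-47/8)))**2 = (-134 - 5/8*(-8/47))**2 = (-134 + 5/47)**2 = (-6293/47)**2 = 39601849/2209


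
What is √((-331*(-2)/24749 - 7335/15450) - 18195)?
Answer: I*√11823675825844054970/25491470 ≈ 134.89*I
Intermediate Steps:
√((-331*(-2)/24749 - 7335/15450) - 18195) = √((662*(1/24749) - 7335*1/15450) - 18195) = √((662/24749 - 489/1030) - 18195) = √(-11420401/25491470 - 18195) = √(-463828717051/25491470) = I*√11823675825844054970/25491470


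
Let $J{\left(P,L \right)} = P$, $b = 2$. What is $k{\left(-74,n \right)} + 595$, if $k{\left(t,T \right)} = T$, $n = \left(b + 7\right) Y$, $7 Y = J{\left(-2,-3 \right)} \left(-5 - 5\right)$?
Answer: $\frac{4345}{7} \approx 620.71$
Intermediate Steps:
$Y = \frac{20}{7}$ ($Y = \frac{\left(-2\right) \left(-5 - 5\right)}{7} = \frac{\left(-2\right) \left(-10\right)}{7} = \frac{1}{7} \cdot 20 = \frac{20}{7} \approx 2.8571$)
$n = \frac{180}{7}$ ($n = \left(2 + 7\right) \frac{20}{7} = 9 \cdot \frac{20}{7} = \frac{180}{7} \approx 25.714$)
$k{\left(-74,n \right)} + 595 = \frac{180}{7} + 595 = \frac{4345}{7}$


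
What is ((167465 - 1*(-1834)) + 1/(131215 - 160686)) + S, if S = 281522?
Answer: 13286145690/29471 ≈ 4.5082e+5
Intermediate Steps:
((167465 - 1*(-1834)) + 1/(131215 - 160686)) + S = ((167465 - 1*(-1834)) + 1/(131215 - 160686)) + 281522 = ((167465 + 1834) + 1/(-29471)) + 281522 = (169299 - 1/29471) + 281522 = 4989410828/29471 + 281522 = 13286145690/29471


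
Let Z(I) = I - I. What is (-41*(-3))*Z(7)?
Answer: 0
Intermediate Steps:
Z(I) = 0
(-41*(-3))*Z(7) = -41*(-3)*0 = 123*0 = 0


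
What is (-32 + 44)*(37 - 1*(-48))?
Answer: 1020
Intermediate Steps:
(-32 + 44)*(37 - 1*(-48)) = 12*(37 + 48) = 12*85 = 1020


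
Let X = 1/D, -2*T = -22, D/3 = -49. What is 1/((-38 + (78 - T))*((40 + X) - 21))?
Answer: 147/80968 ≈ 0.0018155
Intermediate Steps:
D = -147 (D = 3*(-49) = -147)
T = 11 (T = -1/2*(-22) = 11)
X = -1/147 (X = 1/(-147) = -1/147 ≈ -0.0068027)
1/((-38 + (78 - T))*((40 + X) - 21)) = 1/((-38 + (78 - 1*11))*((40 - 1/147) - 21)) = 1/((-38 + (78 - 11))*(5879/147 - 21)) = 1/((-38 + 67)*(2792/147)) = 1/(29*(2792/147)) = 1/(80968/147) = 147/80968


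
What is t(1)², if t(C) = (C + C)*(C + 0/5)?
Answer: 4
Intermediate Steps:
t(C) = 2*C² (t(C) = (2*C)*(C + 0*(⅕)) = (2*C)*(C + 0) = (2*C)*C = 2*C²)
t(1)² = (2*1²)² = (2*1)² = 2² = 4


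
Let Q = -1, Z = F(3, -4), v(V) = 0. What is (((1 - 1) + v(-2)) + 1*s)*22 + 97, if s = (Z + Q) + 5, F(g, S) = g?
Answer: 251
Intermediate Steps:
Z = 3
s = 7 (s = (3 - 1) + 5 = 2 + 5 = 7)
(((1 - 1) + v(-2)) + 1*s)*22 + 97 = (((1 - 1) + 0) + 1*7)*22 + 97 = ((0 + 0) + 7)*22 + 97 = (0 + 7)*22 + 97 = 7*22 + 97 = 154 + 97 = 251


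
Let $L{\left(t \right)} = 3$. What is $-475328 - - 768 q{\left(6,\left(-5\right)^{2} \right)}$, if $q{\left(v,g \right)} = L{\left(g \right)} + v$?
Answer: $-468416$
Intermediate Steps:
$q{\left(v,g \right)} = 3 + v$
$-475328 - - 768 q{\left(6,\left(-5\right)^{2} \right)} = -475328 - - 768 \left(3 + 6\right) = -475328 - \left(-768\right) 9 = -475328 - -6912 = -475328 + 6912 = -468416$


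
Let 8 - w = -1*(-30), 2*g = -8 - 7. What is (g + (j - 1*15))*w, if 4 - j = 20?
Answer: 847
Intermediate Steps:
g = -15/2 (g = (-8 - 7)/2 = (½)*(-15) = -15/2 ≈ -7.5000)
j = -16 (j = 4 - 1*20 = 4 - 20 = -16)
w = -22 (w = 8 - (-1)*(-30) = 8 - 1*30 = 8 - 30 = -22)
(g + (j - 1*15))*w = (-15/2 + (-16 - 1*15))*(-22) = (-15/2 + (-16 - 15))*(-22) = (-15/2 - 31)*(-22) = -77/2*(-22) = 847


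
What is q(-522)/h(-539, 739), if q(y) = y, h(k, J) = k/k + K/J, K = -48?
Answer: -385758/691 ≈ -558.26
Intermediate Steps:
h(k, J) = 1 - 48/J (h(k, J) = k/k - 48/J = 1 - 48/J)
q(-522)/h(-539, 739) = -522*739/(-48 + 739) = -522/((1/739)*691) = -522/691/739 = -522*739/691 = -385758/691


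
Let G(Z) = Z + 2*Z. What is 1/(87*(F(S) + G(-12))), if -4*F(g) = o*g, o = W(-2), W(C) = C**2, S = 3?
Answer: -1/3393 ≈ -0.00029472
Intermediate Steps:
G(Z) = 3*Z
o = 4 (o = (-2)**2 = 4)
F(g) = -g
1/(87*(F(S) + G(-12))) = 1/(87*(-1*3 + 3*(-12))) = 1/(87*(-3 - 36)) = 1/(87*(-39)) = 1/(-3393) = -1/3393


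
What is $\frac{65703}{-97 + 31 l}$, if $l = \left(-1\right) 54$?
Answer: $- \frac{5973}{161} \approx -37.099$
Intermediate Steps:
$l = -54$
$\frac{65703}{-97 + 31 l} = \frac{65703}{-97 + 31 \left(-54\right)} = \frac{65703}{-97 - 1674} = \frac{65703}{-1771} = 65703 \left(- \frac{1}{1771}\right) = - \frac{5973}{161}$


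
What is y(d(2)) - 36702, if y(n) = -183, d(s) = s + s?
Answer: -36885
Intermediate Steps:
d(s) = 2*s
y(d(2)) - 36702 = -183 - 36702 = -36885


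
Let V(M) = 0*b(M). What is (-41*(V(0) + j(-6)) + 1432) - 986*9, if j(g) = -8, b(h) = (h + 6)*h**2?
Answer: -7114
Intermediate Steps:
b(h) = h**2*(6 + h) (b(h) = (6 + h)*h**2 = h**2*(6 + h))
V(M) = 0 (V(M) = 0*(M**2*(6 + M)) = 0)
(-41*(V(0) + j(-6)) + 1432) - 986*9 = (-41*(0 - 8) + 1432) - 986*9 = (-41*(-8) + 1432) - 8874 = (328 + 1432) - 8874 = 1760 - 8874 = -7114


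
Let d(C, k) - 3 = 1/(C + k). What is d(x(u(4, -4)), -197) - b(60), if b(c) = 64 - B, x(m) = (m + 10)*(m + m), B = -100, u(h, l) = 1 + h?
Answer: -7568/47 ≈ -161.02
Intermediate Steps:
x(m) = 2*m*(10 + m) (x(m) = (10 + m)*(2*m) = 2*m*(10 + m))
d(C, k) = 3 + 1/(C + k)
b(c) = 164 (b(c) = 64 - 1*(-100) = 64 + 100 = 164)
d(x(u(4, -4)), -197) - b(60) = (1 + 3*(2*(1 + 4)*(10 + (1 + 4))) + 3*(-197))/(2*(1 + 4)*(10 + (1 + 4)) - 197) - 1*164 = (1 + 3*(2*5*(10 + 5)) - 591)/(2*5*(10 + 5) - 197) - 164 = (1 + 3*(2*5*15) - 591)/(2*5*15 - 197) - 164 = (1 + 3*150 - 591)/(150 - 197) - 164 = (1 + 450 - 591)/(-47) - 164 = -1/47*(-140) - 164 = 140/47 - 164 = -7568/47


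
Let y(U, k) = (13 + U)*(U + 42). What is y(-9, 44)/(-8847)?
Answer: -44/2949 ≈ -0.014920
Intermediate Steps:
y(U, k) = (13 + U)*(42 + U)
y(-9, 44)/(-8847) = (546 + (-9)² + 55*(-9))/(-8847) = (546 + 81 - 495)*(-1/8847) = 132*(-1/8847) = -44/2949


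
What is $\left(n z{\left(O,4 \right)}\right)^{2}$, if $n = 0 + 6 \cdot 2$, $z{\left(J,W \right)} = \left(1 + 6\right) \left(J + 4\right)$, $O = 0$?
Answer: $112896$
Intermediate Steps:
$z{\left(J,W \right)} = 28 + 7 J$ ($z{\left(J,W \right)} = 7 \left(4 + J\right) = 28 + 7 J$)
$n = 12$ ($n = 0 + 12 = 12$)
$\left(n z{\left(O,4 \right)}\right)^{2} = \left(12 \left(28 + 7 \cdot 0\right)\right)^{2} = \left(12 \left(28 + 0\right)\right)^{2} = \left(12 \cdot 28\right)^{2} = 336^{2} = 112896$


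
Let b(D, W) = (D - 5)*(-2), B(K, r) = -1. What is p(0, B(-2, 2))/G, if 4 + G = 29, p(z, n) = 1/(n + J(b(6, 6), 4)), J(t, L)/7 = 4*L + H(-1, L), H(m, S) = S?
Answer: 1/3475 ≈ 0.00028777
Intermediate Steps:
b(D, W) = 10 - 2*D (b(D, W) = (-5 + D)*(-2) = 10 - 2*D)
J(t, L) = 35*L (J(t, L) = 7*(4*L + L) = 7*(5*L) = 35*L)
p(z, n) = 1/(140 + n) (p(z, n) = 1/(n + 35*4) = 1/(n + 140) = 1/(140 + n))
G = 25 (G = -4 + 29 = 25)
p(0, B(-2, 2))/G = 1/((140 - 1)*25) = (1/25)/139 = (1/139)*(1/25) = 1/3475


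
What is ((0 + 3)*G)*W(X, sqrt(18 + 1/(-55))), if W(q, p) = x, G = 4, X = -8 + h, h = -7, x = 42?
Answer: 504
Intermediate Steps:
X = -15 (X = -8 - 7 = -15)
W(q, p) = 42
((0 + 3)*G)*W(X, sqrt(18 + 1/(-55))) = ((0 + 3)*4)*42 = (3*4)*42 = 12*42 = 504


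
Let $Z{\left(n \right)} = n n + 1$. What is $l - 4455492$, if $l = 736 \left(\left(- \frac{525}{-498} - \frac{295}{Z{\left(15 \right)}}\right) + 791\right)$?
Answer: $- \frac{36329564044}{9379} \approx -3.8735 \cdot 10^{6}$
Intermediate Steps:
$Z{\left(n \right)} = 1 + n^{2}$ ($Z{\left(n \right)} = n^{2} + 1 = 1 + n^{2}$)
$l = \frac{5458495424}{9379}$ ($l = 736 \left(\left(- \frac{525}{-498} - \frac{295}{1 + 15^{2}}\right) + 791\right) = 736 \left(\left(\left(-525\right) \left(- \frac{1}{498}\right) - \frac{295}{1 + 225}\right) + 791\right) = 736 \left(\left(\frac{175}{166} - \frac{295}{226}\right) + 791\right) = 736 \left(- \frac{2355}{9379} + 791\right) = 736 \cdot \frac{7416434}{9379} = \frac{5458495424}{9379} \approx 5.8199 \cdot 10^{5}$)
$l - 4455492 = \frac{5458495424}{9379} - 4455492 = - \frac{36329564044}{9379}$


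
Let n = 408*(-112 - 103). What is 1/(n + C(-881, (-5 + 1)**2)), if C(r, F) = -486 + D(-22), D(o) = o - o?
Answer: -1/88206 ≈ -1.1337e-5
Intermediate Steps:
D(o) = 0
n = -87720 (n = 408*(-215) = -87720)
C(r, F) = -486 (C(r, F) = -486 + 0 = -486)
1/(n + C(-881, (-5 + 1)**2)) = 1/(-87720 - 486) = 1/(-88206) = -1/88206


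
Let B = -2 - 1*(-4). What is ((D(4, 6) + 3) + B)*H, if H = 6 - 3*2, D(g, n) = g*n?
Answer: 0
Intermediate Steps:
B = 2 (B = -2 + 4 = 2)
H = 0 (H = 6 - 6 = 0)
((D(4, 6) + 3) + B)*H = ((4*6 + 3) + 2)*0 = ((24 + 3) + 2)*0 = (27 + 2)*0 = 29*0 = 0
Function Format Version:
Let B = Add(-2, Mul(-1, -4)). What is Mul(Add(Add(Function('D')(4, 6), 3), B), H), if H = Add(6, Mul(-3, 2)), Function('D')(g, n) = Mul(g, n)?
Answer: 0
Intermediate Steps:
B = 2 (B = Add(-2, 4) = 2)
H = 0 (H = Add(6, -6) = 0)
Mul(Add(Add(Function('D')(4, 6), 3), B), H) = Mul(Add(Add(Mul(4, 6), 3), 2), 0) = Mul(Add(Add(24, 3), 2), 0) = Mul(Add(27, 2), 0) = Mul(29, 0) = 0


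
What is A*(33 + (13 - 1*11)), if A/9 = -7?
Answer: -2205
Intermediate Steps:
A = -63 (A = 9*(-7) = -63)
A*(33 + (13 - 1*11)) = -63*(33 + (13 - 1*11)) = -63*(33 + (13 - 11)) = -63*(33 + 2) = -63*35 = -2205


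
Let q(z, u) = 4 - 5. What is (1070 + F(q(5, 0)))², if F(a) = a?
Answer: 1142761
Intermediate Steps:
q(z, u) = -1
(1070 + F(q(5, 0)))² = (1070 - 1)² = 1069² = 1142761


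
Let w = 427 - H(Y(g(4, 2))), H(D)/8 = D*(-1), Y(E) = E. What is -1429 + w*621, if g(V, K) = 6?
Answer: 293546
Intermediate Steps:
H(D) = -8*D (H(D) = 8*(D*(-1)) = 8*(-D) = -8*D)
w = 475 (w = 427 - (-8)*6 = 427 - 1*(-48) = 427 + 48 = 475)
-1429 + w*621 = -1429 + 475*621 = -1429 + 294975 = 293546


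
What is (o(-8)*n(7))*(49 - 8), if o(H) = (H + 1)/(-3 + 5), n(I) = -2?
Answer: 287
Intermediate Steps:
o(H) = 1/2 + H/2 (o(H) = (1 + H)/2 = (1 + H)*(1/2) = 1/2 + H/2)
(o(-8)*n(7))*(49 - 8) = ((1/2 + (1/2)*(-8))*(-2))*(49 - 8) = ((1/2 - 4)*(-2))*41 = -7/2*(-2)*41 = 7*41 = 287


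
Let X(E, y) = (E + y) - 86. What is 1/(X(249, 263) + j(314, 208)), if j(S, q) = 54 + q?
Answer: 1/688 ≈ 0.0014535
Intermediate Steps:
X(E, y) = -86 + E + y
1/(X(249, 263) + j(314, 208)) = 1/((-86 + 249 + 263) + (54 + 208)) = 1/(426 + 262) = 1/688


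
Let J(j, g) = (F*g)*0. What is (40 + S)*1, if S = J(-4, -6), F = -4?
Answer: 40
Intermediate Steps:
J(j, g) = 0 (J(j, g) = -4*g*0 = 0)
S = 0
(40 + S)*1 = (40 + 0)*1 = 40*1 = 40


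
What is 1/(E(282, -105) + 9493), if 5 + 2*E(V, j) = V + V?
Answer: 2/19545 ≈ 0.00010233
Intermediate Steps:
E(V, j) = -5/2 + V (E(V, j) = -5/2 + (V + V)/2 = -5/2 + (2*V)/2 = -5/2 + V)
1/(E(282, -105) + 9493) = 1/((-5/2 + 282) + 9493) = 1/(559/2 + 9493) = 1/(19545/2) = 2/19545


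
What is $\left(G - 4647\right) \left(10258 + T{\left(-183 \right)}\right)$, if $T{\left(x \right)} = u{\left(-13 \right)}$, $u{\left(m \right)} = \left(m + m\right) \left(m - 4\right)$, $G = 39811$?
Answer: $376254800$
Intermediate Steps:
$u{\left(m \right)} = 2 m \left(-4 + m\right)$
$T{\left(x \right)} = 442$ ($T{\left(x \right)} = 2 \left(-13\right) \left(-4 - 13\right) = 2 \left(-13\right) \left(-17\right) = 442$)
$\left(G - 4647\right) \left(10258 + T{\left(-183 \right)}\right) = \left(39811 - 4647\right) \left(10258 + 442\right) = \left(39811 - 4647\right) 10700 = 35164 \cdot 10700 = 376254800$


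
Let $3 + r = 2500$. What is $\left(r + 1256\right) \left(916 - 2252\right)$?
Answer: $-5014008$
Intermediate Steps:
$r = 2497$ ($r = -3 + 2500 = 2497$)
$\left(r + 1256\right) \left(916 - 2252\right) = \left(2497 + 1256\right) \left(916 - 2252\right) = 3753 \left(-1336\right) = -5014008$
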